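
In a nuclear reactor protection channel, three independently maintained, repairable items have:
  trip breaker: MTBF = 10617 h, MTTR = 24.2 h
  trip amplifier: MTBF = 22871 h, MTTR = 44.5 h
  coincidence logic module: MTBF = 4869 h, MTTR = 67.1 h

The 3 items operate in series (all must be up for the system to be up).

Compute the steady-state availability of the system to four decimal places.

0.9823

A(trip breaker) = MTBF/(MTBF+MTTR) = 10617/(10617+24.2) = 0.997726
A(trip amplifier) = MTBF/(MTBF+MTTR) = 22871/(22871+44.5) = 0.998058
A(coincidence logic module) = MTBF/(MTBF+MTTR) = 4869/(4869+67.1) = 0.986406
Series availability: 0.997726 × 0.998058 × 0.986406 = 0.9823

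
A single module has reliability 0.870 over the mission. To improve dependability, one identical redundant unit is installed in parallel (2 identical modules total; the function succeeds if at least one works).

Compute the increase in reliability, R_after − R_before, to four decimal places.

R_before = 0.870
R_after = 1 − (1 − 0.870)^2 = 0.9831
ΔR = 0.9831 − 0.870 = 0.1131

0.1131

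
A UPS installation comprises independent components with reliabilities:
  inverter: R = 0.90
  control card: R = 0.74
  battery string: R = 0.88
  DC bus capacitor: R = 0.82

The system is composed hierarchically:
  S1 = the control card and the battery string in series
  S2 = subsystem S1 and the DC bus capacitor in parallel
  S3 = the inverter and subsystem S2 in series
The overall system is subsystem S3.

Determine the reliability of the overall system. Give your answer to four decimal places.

Series (control card and battery string): 0.740000 × 0.880000 = 0.651200
Parallel ([0.651200] and DC bus capacitor): 1 − (1 − 0.651200)(1 − 0.820000) = 0.937216
Series (inverter and [0.937216]): 0.900000 × 0.937216 = 0.8435

0.8435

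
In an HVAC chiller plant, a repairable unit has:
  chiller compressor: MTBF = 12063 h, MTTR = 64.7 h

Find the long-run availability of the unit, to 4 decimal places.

0.9947

A(chiller compressor) = MTBF/(MTBF+MTTR) = 12063/(12063+64.7) = 0.9947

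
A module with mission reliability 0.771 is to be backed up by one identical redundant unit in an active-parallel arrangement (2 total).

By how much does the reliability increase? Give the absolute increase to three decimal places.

0.177

R_before = 0.771
R_after = 1 − (1 − 0.771)^2 = 0.948
ΔR = 0.948 − 0.771 = 0.177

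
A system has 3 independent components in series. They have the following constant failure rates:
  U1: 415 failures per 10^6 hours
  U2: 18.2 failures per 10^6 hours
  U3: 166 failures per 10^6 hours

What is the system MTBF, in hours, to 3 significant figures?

Series of exponential components: λ_sys = Σ λ_i
λ_sys = 0.000415 + 0.0000182 + 0.000166 = 5.9920e-04 /h
MTBF = 1 / λ_sys = 1670 h

1670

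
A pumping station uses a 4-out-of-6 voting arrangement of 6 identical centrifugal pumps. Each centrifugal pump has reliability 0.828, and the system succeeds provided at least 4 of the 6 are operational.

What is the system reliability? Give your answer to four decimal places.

0.9325

R = Σ_{i=4}^{6} C(6,i) p^i (1−p)^{6−i} with p = 0.828
C(6,4)·0.828^4·0.172^2 = 0.208578
C(6,5)·0.828^5·0.172^1 = 0.401635
C(6,6)·0.828^6·0.172^0 = 0.322242
Sum = 0.9325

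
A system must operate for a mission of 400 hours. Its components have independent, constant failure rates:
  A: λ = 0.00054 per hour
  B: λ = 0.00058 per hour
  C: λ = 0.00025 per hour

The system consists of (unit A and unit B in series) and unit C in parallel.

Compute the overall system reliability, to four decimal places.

R(A) = exp(−0.00054 × 400) = 0.805735
R(B) = exp(−0.00058 × 400) = 0.792946
R(C) = exp(−0.00025 × 400) = 0.904837
Series (A and B): 0.805735 × 0.792946 = 0.638904
Parallel ([0.638904] and C): 1 − (1 − 0.638904)(1 − 0.904837) = 0.9656

0.9656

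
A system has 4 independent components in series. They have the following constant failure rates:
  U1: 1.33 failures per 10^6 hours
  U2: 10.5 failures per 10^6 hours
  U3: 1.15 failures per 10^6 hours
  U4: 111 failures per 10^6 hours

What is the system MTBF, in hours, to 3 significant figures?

8070

Series of exponential components: λ_sys = Σ λ_i
λ_sys = 0.00000133 + 0.0000105 + 0.00000115 + 0.000111 = 1.2398e-04 /h
MTBF = 1 / λ_sys = 8070 h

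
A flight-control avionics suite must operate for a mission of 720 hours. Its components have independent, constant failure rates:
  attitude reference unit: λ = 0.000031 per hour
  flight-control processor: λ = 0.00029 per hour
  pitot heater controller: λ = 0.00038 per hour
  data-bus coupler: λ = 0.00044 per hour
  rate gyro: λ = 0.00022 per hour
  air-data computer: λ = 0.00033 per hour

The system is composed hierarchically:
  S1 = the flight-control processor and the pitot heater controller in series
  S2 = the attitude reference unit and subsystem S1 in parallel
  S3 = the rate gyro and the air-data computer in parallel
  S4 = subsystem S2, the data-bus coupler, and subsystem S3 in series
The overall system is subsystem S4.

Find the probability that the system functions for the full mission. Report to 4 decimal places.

R(attitude reference unit) = exp(−0.000031 × 720) = 0.977927
R(flight-control processor) = exp(−0.00029 × 720) = 0.811558
R(pitot heater controller) = exp(−0.00038 × 720) = 0.760636
R(data-bus coupler) = exp(−0.00044 × 720) = 0.728476
R(rate gyro) = exp(−0.00022 × 720) = 0.853508
R(air-data computer) = exp(−0.00033 × 720) = 0.788518
Series (flight-control processor and pitot heater controller): 0.811558 × 0.760636 = 0.617300
Parallel (attitude reference unit and [0.617300]): 1 − (1 − 0.977927)(1 − 0.617300) = 0.991553
Parallel (rate gyro and air-data computer): 1 − (1 − 0.853508)(1 − 0.788518) = 0.969020
Series ([0.991553], data-bus coupler, and [0.969020]): 0.991553 × 0.728476 × 0.969020 = 0.6999

0.6999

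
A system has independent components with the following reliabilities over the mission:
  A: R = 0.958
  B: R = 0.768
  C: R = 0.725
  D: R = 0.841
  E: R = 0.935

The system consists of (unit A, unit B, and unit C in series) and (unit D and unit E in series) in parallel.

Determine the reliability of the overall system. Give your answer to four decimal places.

0.9003

Series (A, B, and C): 0.958000 × 0.768000 × 0.725000 = 0.533414
Series (D and E): 0.841000 × 0.935000 = 0.786335
Parallel ([0.533414] and [0.786335]): 1 − (1 − 0.533414)(1 − 0.786335) = 0.9003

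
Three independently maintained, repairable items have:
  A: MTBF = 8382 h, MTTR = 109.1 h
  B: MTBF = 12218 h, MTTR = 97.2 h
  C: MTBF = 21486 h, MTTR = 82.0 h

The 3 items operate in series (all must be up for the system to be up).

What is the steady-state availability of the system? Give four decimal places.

0.9756

A(A) = MTBF/(MTBF+MTTR) = 8382/(8382+109.1) = 0.987151
A(B) = MTBF/(MTBF+MTTR) = 12218/(12218+97.2) = 0.992107
A(C) = MTBF/(MTBF+MTTR) = 21486/(21486+82.0) = 0.996198
Series availability: 0.987151 × 0.992107 × 0.996198 = 0.9756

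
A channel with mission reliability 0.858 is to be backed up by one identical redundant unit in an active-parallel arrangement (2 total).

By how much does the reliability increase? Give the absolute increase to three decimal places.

R_before = 0.858
R_after = 1 − (1 − 0.858)^2 = 0.980
ΔR = 0.980 − 0.858 = 0.122

0.122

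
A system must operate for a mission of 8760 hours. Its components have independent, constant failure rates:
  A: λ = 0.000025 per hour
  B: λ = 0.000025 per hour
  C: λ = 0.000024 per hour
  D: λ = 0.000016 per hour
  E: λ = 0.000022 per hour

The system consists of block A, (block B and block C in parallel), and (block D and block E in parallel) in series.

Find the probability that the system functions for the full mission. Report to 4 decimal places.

0.7556

R(A) = exp(−0.000025 × 8760) = 0.803322
R(B) = exp(−0.000025 × 8760) = 0.803322
R(C) = exp(−0.000024 × 8760) = 0.810390
R(D) = exp(−0.000016 × 8760) = 0.869219
R(E) = exp(−0.000022 × 8760) = 0.824713
Parallel (B and C): 1 − (1 − 0.803322)(1 − 0.810390) = 0.962708
Parallel (D and E): 1 − (1 − 0.869219)(1 − 0.824713) = 0.977076
Series (A, [0.962708], and [0.977076]): 0.803322 × 0.962708 × 0.977076 = 0.7556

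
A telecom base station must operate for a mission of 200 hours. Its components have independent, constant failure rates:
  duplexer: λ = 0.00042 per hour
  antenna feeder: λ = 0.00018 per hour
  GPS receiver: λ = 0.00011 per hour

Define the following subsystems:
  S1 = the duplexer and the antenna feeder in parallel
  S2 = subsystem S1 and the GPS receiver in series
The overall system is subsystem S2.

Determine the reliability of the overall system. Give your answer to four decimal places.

0.9755

R(duplexer) = exp(−0.00042 × 200) = 0.919431
R(antenna feeder) = exp(−0.00018 × 200) = 0.964640
R(GPS receiver) = exp(−0.00011 × 200) = 0.978240
Parallel (duplexer and antenna feeder): 1 − (1 − 0.919431)(1 − 0.964640) = 0.997151
Series ([0.997151] and GPS receiver): 0.997151 × 0.978240 = 0.9755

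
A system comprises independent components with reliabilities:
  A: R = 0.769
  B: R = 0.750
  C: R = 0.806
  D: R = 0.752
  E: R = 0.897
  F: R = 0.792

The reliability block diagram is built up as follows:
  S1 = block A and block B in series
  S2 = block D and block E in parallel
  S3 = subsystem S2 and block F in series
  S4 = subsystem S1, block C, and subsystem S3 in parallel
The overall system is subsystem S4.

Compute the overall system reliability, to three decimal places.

Series (A and B): 0.76900 × 0.75000 = 0.57675
Parallel (D and E): 1 − (1 − 0.75200)(1 − 0.89700) = 0.97446
Series ([0.97446] and F): 0.97446 × 0.79200 = 0.77177
Parallel ([0.57675], C, and [0.77177]): 1 − (1 − 0.57675)(1 − 0.80600)(1 − 0.77177) = 0.981

0.981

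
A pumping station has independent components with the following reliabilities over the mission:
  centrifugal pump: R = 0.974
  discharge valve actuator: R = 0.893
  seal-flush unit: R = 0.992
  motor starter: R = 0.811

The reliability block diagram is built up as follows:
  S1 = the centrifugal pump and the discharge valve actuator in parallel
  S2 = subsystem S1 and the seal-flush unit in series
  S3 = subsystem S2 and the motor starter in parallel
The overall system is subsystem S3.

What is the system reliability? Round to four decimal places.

Parallel (centrifugal pump and discharge valve actuator): 1 − (1 − 0.974000)(1 − 0.893000) = 0.997218
Series ([0.997218] and seal-flush unit): 0.997218 × 0.992000 = 0.989240
Parallel ([0.989240] and motor starter): 1 − (1 − 0.989240)(1 − 0.811000) = 0.9980

0.9980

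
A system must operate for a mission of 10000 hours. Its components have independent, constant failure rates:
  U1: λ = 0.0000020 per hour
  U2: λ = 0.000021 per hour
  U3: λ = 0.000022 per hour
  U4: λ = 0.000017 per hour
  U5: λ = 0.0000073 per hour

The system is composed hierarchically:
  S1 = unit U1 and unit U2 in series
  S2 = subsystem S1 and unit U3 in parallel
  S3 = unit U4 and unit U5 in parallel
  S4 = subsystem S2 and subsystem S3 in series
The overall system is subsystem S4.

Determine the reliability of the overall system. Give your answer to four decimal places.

0.9489

R(U1) = exp(−0.0000020 × 10000) = 0.980199
R(U2) = exp(−0.000021 × 10000) = 0.810584
R(U3) = exp(−0.000022 × 10000) = 0.802519
R(U4) = exp(−0.000017 × 10000) = 0.843665
R(U5) = exp(−0.0000073 × 10000) = 0.929601
Series (U1 and U2): 0.980199 × 0.810584 = 0.794534
Parallel ([0.794534] and U3): 1 − (1 − 0.794534)(1 − 0.802519) = 0.959424
Parallel (U4 and U5): 1 − (1 − 0.843665)(1 − 0.929601) = 0.988994
Series ([0.959424] and [0.988994]): 0.959424 × 0.988994 = 0.9489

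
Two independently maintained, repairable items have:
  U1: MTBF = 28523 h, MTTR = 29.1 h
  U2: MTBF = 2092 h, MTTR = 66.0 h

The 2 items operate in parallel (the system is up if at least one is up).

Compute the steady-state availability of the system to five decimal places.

0.99997

A(U1) = MTBF/(MTBF+MTTR) = 28523/(28523+29.1) = 0.998981
A(U2) = MTBF/(MTBF+MTTR) = 2092/(2092+66.0) = 0.969416
Parallel availability: 1 − (1 − 0.998981)(1 − 0.969416) = 0.99997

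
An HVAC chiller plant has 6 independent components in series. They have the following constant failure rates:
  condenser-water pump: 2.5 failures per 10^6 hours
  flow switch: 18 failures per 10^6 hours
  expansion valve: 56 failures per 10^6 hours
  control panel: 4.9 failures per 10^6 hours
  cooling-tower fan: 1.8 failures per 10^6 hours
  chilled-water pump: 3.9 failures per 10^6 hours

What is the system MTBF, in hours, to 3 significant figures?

11500

Series of exponential components: λ_sys = Σ λ_i
λ_sys = 0.0000025 + 0.000018 + 0.000056 + 0.0000049 + 0.0000018 + 0.0000039 = 8.7100e-05 /h
MTBF = 1 / λ_sys = 11500 h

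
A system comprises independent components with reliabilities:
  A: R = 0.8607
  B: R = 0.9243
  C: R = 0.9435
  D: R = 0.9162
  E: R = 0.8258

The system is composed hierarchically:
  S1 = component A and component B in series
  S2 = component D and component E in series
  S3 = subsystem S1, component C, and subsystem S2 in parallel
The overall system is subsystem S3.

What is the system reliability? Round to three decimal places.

Series (A and B): 0.86070 × 0.92430 = 0.79555
Series (D and E): 0.91620 × 0.82580 = 0.75660
Parallel ([0.79555], C, and [0.75660]): 1 − (1 − 0.79555)(1 − 0.94350)(1 − 0.75660) = 0.997

0.997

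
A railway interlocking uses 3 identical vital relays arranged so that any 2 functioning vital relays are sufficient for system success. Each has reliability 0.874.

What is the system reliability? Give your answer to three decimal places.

0.956

R = Σ_{i=2}^{3} C(3,i) p^i (1−p)^{3−i} with p = 0.874
C(3,2)·0.874^2·0.126^1 = 0.28875
C(3,3)·0.874^3·0.126^0 = 0.66763
Sum = 0.956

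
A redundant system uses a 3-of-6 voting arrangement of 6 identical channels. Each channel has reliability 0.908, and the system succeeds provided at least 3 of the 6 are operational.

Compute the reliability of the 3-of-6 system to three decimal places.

0.999

R = Σ_{i=3}^{6} C(6,i) p^i (1−p)^{6−i} with p = 0.908
C(6,3)·0.908^3·0.092^3 = 0.01166
C(6,4)·0.908^4·0.092^2 = 0.08630
C(6,5)·0.908^5·0.092^1 = 0.34070
C(6,6)·0.908^6·0.092^0 = 0.56042
Sum = 0.999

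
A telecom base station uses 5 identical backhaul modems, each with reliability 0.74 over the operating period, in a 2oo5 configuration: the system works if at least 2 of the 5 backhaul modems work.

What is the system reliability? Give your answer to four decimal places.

R = Σ_{i=2}^{5} C(5,i) p^i (1−p)^{5−i} with p = 0.74
C(5,2)·0.74^2·0.26^3 = 0.096246
C(5,3)·0.74^3·0.26^2 = 0.273931
C(5,4)·0.74^4·0.26^1 = 0.389825
C(5,5)·0.74^5·0.26^0 = 0.221901
Sum = 0.9819

0.9819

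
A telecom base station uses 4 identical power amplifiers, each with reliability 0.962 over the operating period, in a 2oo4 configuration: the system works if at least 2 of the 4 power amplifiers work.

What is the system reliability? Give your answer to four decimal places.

0.9998

R = Σ_{i=2}^{4} C(4,i) p^i (1−p)^{4−i} with p = 0.962
C(4,2)·0.962^2·0.038^2 = 0.008018
C(4,3)·0.962^3·0.038^1 = 0.135322
C(4,4)·0.962^4·0.038^0 = 0.856447
Sum = 0.9998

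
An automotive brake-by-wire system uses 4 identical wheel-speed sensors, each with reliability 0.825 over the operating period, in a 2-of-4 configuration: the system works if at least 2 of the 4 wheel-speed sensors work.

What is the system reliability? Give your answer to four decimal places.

R = Σ_{i=2}^{4} C(4,i) p^i (1−p)^{4−i} with p = 0.825
C(4,2)·0.825^2·0.175^2 = 0.125065
C(4,3)·0.825^3·0.175^1 = 0.393061
C(4,4)·0.825^4·0.175^0 = 0.463250
Sum = 0.9814

0.9814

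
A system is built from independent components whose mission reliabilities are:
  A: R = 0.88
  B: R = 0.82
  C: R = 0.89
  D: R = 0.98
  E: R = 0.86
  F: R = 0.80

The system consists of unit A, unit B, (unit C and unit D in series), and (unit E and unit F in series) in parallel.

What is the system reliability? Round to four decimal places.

0.9991

Series (C and D): 0.890000 × 0.980000 = 0.872200
Series (E and F): 0.860000 × 0.800000 = 0.688000
Parallel (A, B, [0.872200], and [0.688000]): 1 − (1 − 0.880000)(1 − 0.820000)(1 − 0.872200)(1 − 0.688000) = 0.9991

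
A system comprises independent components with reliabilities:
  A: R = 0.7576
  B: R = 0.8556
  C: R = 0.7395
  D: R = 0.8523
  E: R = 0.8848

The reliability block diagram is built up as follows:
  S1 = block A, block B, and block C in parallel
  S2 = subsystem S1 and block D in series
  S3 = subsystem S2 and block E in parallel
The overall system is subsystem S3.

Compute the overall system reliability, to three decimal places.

Parallel (A, B, and C): 1 − (1 − 0.75760)(1 − 0.85560)(1 − 0.73950) = 0.99088
Series ([0.99088] and D): 0.99088 × 0.85230 = 0.84453
Parallel ([0.84453] and E): 1 − (1 − 0.84453)(1 − 0.88480) = 0.982

0.982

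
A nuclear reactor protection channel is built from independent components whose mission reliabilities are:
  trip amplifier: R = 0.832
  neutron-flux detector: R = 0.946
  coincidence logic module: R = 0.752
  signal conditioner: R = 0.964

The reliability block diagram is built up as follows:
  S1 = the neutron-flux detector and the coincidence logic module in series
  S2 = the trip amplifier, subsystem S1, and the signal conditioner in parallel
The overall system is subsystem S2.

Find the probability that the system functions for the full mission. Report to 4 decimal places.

Series (neutron-flux detector and coincidence logic module): 0.946000 × 0.752000 = 0.711392
Parallel (trip amplifier, [0.711392], and signal conditioner): 1 − (1 − 0.832000)(1 − 0.711392)(1 − 0.964000) = 0.9983

0.9983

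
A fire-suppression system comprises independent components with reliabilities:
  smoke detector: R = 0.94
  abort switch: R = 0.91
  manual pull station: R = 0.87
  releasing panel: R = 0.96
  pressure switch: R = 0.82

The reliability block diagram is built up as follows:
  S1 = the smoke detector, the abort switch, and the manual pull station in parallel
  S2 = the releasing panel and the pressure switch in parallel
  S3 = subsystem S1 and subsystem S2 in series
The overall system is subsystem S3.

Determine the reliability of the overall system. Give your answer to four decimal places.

0.9921

Parallel (smoke detector, abort switch, and manual pull station): 1 − (1 − 0.940000)(1 − 0.910000)(1 − 0.870000) = 0.999298
Parallel (releasing panel and pressure switch): 1 − (1 − 0.960000)(1 − 0.820000) = 0.992800
Series ([0.999298] and [0.992800]): 0.999298 × 0.992800 = 0.9921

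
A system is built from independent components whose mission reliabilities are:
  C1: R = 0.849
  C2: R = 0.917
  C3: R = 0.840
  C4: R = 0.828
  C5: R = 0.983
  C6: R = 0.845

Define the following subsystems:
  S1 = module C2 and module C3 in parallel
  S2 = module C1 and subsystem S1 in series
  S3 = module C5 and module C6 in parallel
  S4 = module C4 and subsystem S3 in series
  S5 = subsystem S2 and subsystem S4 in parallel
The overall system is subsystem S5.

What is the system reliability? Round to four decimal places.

Parallel (C2 and C3): 1 − (1 − 0.917000)(1 − 0.840000) = 0.986720
Series (C1 and [0.986720]): 0.849000 × 0.986720 = 0.837725
Parallel (C5 and C6): 1 − (1 − 0.983000)(1 − 0.845000) = 0.997365
Series (C4 and [0.997365]): 0.828000 × 0.997365 = 0.825818
Parallel ([0.837725] and [0.825818]): 1 − (1 − 0.837725)(1 − 0.825818) = 0.9717

0.9717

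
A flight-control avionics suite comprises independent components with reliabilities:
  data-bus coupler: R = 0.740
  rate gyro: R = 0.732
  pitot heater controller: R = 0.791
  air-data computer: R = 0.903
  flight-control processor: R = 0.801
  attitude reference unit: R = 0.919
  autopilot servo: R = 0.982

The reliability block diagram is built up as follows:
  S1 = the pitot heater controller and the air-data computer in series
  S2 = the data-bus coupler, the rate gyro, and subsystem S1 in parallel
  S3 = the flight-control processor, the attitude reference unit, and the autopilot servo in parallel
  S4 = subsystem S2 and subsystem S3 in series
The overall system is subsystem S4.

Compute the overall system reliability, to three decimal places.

0.980

Series (pitot heater controller and air-data computer): 0.79100 × 0.90300 = 0.71427
Parallel (data-bus coupler, rate gyro, and [0.71427]): 1 − (1 − 0.74000)(1 − 0.73200)(1 − 0.71427) = 0.98009
Parallel (flight-control processor, attitude reference unit, and autopilot servo): 1 − (1 − 0.80100)(1 − 0.91900)(1 − 0.98200) = 0.99971
Series ([0.98009] and [0.99971]): 0.98009 × 0.99971 = 0.980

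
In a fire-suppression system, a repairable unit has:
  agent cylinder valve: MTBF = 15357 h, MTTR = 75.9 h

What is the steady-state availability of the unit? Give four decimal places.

A(agent cylinder valve) = MTBF/(MTBF+MTTR) = 15357/(15357+75.9) = 0.9951

0.9951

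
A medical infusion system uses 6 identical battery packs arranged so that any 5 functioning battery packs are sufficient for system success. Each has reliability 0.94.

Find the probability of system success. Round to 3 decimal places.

R = Σ_{i=5}^{6} C(6,i) p^i (1−p)^{6−i} with p = 0.94
C(6,5)·0.94^5·0.06^1 = 0.26421
C(6,6)·0.94^6·0.06^0 = 0.68987
Sum = 0.954

0.954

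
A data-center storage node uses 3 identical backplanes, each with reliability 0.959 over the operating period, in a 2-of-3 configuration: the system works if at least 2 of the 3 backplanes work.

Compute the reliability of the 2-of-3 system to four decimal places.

0.9951

R = Σ_{i=2}^{3} C(3,i) p^i (1−p)^{3−i} with p = 0.959
C(3,2)·0.959^2·0.041^1 = 0.113121
C(3,3)·0.959^3·0.041^0 = 0.881974
Sum = 0.9951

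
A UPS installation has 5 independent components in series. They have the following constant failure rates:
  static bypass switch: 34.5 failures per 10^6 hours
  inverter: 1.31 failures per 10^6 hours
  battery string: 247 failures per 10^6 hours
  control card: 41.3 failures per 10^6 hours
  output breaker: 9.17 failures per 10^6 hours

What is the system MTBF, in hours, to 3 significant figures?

3000

Series of exponential components: λ_sys = Σ λ_i
λ_sys = 0.0000345 + 0.00000131 + 0.000247 + 0.0000413 + 0.00000917 = 3.3328e-04 /h
MTBF = 1 / λ_sys = 3000 h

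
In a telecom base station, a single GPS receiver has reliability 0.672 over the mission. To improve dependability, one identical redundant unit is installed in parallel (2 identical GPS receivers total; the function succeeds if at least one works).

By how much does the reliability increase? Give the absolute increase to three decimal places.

R_before = 0.672
R_after = 1 − (1 − 0.672)^2 = 0.892
ΔR = 0.892 − 0.672 = 0.220

0.220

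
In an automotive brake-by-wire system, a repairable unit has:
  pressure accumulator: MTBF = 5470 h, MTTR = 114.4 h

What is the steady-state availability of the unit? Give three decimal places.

0.980

A(pressure accumulator) = MTBF/(MTBF+MTTR) = 5470/(5470+114.4) = 0.980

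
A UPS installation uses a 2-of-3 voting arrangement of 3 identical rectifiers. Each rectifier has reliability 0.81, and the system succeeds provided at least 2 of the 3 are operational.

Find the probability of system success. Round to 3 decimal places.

R = Σ_{i=2}^{3} C(3,i) p^i (1−p)^{3−i} with p = 0.81
C(3,2)·0.81^2·0.19^1 = 0.37398
C(3,3)·0.81^3·0.19^0 = 0.53144
Sum = 0.905

0.905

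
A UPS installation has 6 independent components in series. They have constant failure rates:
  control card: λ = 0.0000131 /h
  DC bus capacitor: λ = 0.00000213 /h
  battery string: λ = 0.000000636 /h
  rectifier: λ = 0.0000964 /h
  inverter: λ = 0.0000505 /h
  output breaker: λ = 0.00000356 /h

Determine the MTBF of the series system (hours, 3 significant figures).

Series of exponential components: λ_sys = Σ λ_i
λ_sys = 0.0000131 + 0.00000213 + 0.000000636 + 0.0000964 + 0.0000505 + 0.00000356 = 1.6633e-04 /h
MTBF = 1 / λ_sys = 6010 h

6010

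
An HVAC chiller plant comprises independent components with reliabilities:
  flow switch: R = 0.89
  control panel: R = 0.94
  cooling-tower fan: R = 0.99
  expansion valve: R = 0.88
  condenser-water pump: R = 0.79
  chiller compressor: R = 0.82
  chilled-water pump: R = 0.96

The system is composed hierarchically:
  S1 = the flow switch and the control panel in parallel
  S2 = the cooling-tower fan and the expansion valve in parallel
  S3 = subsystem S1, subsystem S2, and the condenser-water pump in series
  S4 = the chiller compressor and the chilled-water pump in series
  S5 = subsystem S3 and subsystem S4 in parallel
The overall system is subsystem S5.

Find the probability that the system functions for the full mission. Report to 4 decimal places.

0.9540

Parallel (flow switch and control panel): 1 − (1 − 0.890000)(1 − 0.940000) = 0.993400
Parallel (cooling-tower fan and expansion valve): 1 − (1 − 0.990000)(1 − 0.880000) = 0.998800
Series ([0.993400], [0.998800], and condenser-water pump): 0.993400 × 0.998800 × 0.790000 = 0.783844
Series (chiller compressor and chilled-water pump): 0.820000 × 0.960000 = 0.787200
Parallel ([0.783844] and [0.787200]): 1 − (1 − 0.783844)(1 − 0.787200) = 0.9540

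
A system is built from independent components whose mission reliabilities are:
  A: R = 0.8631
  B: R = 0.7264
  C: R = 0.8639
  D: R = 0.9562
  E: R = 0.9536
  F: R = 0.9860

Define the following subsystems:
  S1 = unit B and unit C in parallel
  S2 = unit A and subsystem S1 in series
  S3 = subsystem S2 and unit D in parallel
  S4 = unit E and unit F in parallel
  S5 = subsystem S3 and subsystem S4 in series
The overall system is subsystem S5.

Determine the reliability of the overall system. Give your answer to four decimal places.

Parallel (B and C): 1 − (1 − 0.726400)(1 − 0.863900) = 0.962763
Series (A and [0.962763]): 0.863100 × 0.962763 = 0.830961
Parallel ([0.830961] and D): 1 − (1 − 0.830961)(1 − 0.956200) = 0.992596
Parallel (E and F): 1 − (1 − 0.953600)(1 − 0.986000) = 0.999350
Series ([0.992596] and [0.999350]): 0.992596 × 0.999350 = 0.9920

0.9920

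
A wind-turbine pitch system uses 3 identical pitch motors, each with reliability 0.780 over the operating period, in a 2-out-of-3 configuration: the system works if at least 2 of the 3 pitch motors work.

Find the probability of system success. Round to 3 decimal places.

R = Σ_{i=2}^{3} C(3,i) p^i (1−p)^{3−i} with p = 0.780
C(3,2)·0.780^2·0.220^1 = 0.40154
C(3,3)·0.780^3·0.220^0 = 0.47455
Sum = 0.876

0.876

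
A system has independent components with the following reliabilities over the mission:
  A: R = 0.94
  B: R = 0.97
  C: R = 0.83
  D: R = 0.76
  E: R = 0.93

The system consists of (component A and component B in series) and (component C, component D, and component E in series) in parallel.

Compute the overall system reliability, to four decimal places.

0.9635

Series (A and B): 0.940000 × 0.970000 = 0.911800
Series (C, D, and E): 0.830000 × 0.760000 × 0.930000 = 0.586644
Parallel ([0.911800] and [0.586644]): 1 − (1 − 0.911800)(1 − 0.586644) = 0.9635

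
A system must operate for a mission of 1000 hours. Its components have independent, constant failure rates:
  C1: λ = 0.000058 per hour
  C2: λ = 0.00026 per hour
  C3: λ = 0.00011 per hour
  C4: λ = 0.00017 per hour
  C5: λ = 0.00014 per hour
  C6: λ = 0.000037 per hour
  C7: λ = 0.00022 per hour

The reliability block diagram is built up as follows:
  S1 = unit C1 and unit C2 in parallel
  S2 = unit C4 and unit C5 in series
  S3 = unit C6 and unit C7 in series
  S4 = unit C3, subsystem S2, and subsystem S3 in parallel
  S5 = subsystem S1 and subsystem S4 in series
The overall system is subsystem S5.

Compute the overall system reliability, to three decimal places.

0.981

R(C1) = exp(−0.000058 × 1000) = 0.94365
R(C2) = exp(−0.00026 × 1000) = 0.77105
R(C3) = exp(−0.00011 × 1000) = 0.89583
R(C4) = exp(−0.00017 × 1000) = 0.84366
R(C5) = exp(−0.00014 × 1000) = 0.86936
R(C6) = exp(−0.000037 × 1000) = 0.96368
R(C7) = exp(−0.00022 × 1000) = 0.80252
Parallel (C1 and C2): 1 − (1 − 0.94365)(1 − 0.77105) = 0.98710
Series (C4 and C5): 0.84366 × 0.86936 = 0.73344
Series (C6 and C7): 0.96368 × 0.80252 = 0.77337
Parallel (C3, [0.73344], and [0.77337]): 1 − (1 − 0.89583)(1 − 0.73344)(1 − 0.77337) = 0.99371
Series ([0.98710] and [0.99371]): 0.98710 × 0.99371 = 0.981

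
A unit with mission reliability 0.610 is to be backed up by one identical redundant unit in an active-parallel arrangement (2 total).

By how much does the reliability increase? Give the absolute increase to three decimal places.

R_before = 0.610
R_after = 1 − (1 − 0.610)^2 = 0.848
ΔR = 0.848 − 0.610 = 0.238

0.238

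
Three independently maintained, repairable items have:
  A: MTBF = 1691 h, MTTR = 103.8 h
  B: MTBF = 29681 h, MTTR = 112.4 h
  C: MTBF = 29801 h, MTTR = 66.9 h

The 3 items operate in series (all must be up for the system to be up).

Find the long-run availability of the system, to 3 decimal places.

A(A) = MTBF/(MTBF+MTTR) = 1691/(1691+103.8) = 0.942166
A(B) = MTBF/(MTBF+MTTR) = 29681/(29681+112.4) = 0.996227
A(C) = MTBF/(MTBF+MTTR) = 29801/(29801+66.9) = 0.997760
Series availability: 0.942166 × 0.996227 × 0.997760 = 0.937

0.937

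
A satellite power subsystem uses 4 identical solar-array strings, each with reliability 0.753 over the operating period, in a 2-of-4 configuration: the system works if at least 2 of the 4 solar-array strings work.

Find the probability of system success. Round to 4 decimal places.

R = Σ_{i=2}^{4} C(4,i) p^i (1−p)^{4−i} with p = 0.753
C(4,2)·0.753^2·0.247^2 = 0.207556
C(4,3)·0.753^3·0.247^1 = 0.421834
C(4,4)·0.753^4·0.247^0 = 0.321499
Sum = 0.9509

0.9509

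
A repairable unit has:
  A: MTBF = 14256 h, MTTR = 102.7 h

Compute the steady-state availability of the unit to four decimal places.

A(A) = MTBF/(MTBF+MTTR) = 14256/(14256+102.7) = 0.9928

0.9928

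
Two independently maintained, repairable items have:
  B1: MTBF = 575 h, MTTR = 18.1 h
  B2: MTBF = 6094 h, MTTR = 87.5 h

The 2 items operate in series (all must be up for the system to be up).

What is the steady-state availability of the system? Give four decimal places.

A(B1) = MTBF/(MTBF+MTTR) = 575/(575+18.1) = 0.969482
A(B2) = MTBF/(MTBF+MTTR) = 6094/(6094+87.5) = 0.985845
Series availability: 0.969482 × 0.985845 = 0.9558

0.9558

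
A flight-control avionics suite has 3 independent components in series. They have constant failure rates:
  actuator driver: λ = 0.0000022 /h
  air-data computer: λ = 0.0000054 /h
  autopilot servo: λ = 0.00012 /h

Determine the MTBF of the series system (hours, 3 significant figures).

7840

Series of exponential components: λ_sys = Σ λ_i
λ_sys = 0.0000022 + 0.0000054 + 0.00012 = 1.2760e-04 /h
MTBF = 1 / λ_sys = 7840 h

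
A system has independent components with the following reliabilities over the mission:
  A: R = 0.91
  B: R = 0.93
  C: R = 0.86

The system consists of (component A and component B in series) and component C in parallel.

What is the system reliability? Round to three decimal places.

0.978

Series (A and B): 0.91000 × 0.93000 = 0.84630
Parallel ([0.84630] and C): 1 − (1 − 0.84630)(1 − 0.86000) = 0.978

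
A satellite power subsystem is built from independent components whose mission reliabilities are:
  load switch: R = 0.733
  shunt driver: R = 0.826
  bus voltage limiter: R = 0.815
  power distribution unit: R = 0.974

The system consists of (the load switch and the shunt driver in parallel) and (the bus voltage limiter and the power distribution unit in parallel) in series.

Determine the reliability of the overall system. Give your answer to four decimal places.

Parallel (load switch and shunt driver): 1 − (1 − 0.733000)(1 − 0.826000) = 0.953542
Parallel (bus voltage limiter and power distribution unit): 1 − (1 − 0.815000)(1 − 0.974000) = 0.995190
Series ([0.953542] and [0.995190]): 0.953542 × 0.995190 = 0.9490

0.9490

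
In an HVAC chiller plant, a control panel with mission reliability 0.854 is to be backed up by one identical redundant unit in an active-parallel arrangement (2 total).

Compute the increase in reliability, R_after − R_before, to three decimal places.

R_before = 0.854
R_after = 1 − (1 − 0.854)^2 = 0.979
ΔR = 0.979 − 0.854 = 0.125

0.125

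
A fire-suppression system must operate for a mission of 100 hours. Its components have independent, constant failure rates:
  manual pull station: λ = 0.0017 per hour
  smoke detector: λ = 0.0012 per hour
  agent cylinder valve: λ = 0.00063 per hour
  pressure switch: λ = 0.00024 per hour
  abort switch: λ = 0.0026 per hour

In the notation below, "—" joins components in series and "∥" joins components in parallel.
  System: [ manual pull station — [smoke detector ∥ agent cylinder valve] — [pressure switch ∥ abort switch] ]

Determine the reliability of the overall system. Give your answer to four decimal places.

R(manual pull station) = exp(−0.0017 × 100) = 0.843665
R(smoke detector) = exp(−0.0012 × 100) = 0.886920
R(agent cylinder valve) = exp(−0.00063 × 100) = 0.938943
R(pressure switch) = exp(−0.00024 × 100) = 0.976286
R(abort switch) = exp(−0.0026 × 100) = 0.771052
Parallel (smoke detector and agent cylinder valve): 1 − (1 − 0.886920)(1 − 0.938943) = 0.993096
Parallel (pressure switch and abort switch): 1 − (1 − 0.976286)(1 − 0.771052) = 0.994571
Series (manual pull station, [0.993096], and [0.994571]): 0.843665 × 0.993096 × 0.994571 = 0.8333

0.8333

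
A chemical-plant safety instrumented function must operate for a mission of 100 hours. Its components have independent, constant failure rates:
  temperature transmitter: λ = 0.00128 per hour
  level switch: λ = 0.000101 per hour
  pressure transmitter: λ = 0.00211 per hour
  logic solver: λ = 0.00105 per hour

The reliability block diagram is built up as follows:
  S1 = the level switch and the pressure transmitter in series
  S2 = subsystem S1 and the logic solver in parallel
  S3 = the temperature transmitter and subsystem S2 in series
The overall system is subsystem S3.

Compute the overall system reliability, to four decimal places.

0.8625

R(temperature transmitter) = exp(−0.00128 × 100) = 0.879853
R(level switch) = exp(−0.000101 × 100) = 0.989951
R(pressure transmitter) = exp(−0.00211 × 100) = 0.809774
R(logic solver) = exp(−0.00105 × 100) = 0.900325
Series (level switch and pressure transmitter): 0.989951 × 0.809774 = 0.801637
Parallel ([0.801637] and logic solver): 1 − (1 − 0.801637)(1 − 0.900325) = 0.980228
Series (temperature transmitter and [0.980228]): 0.879853 × 0.980228 = 0.8625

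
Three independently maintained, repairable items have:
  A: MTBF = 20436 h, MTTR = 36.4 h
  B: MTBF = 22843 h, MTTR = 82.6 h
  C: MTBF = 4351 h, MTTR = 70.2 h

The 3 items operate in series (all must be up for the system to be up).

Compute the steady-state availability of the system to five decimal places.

0.97883

A(A) = MTBF/(MTBF+MTTR) = 20436/(20436+36.4) = 0.998222
A(B) = MTBF/(MTBF+MTTR) = 22843/(22843+82.6) = 0.996397
A(C) = MTBF/(MTBF+MTTR) = 4351/(4351+70.2) = 0.984122
Series availability: 0.998222 × 0.996397 × 0.984122 = 0.97883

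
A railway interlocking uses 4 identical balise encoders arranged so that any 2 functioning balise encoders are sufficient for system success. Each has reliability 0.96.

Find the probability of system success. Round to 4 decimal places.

0.9998

R = Σ_{i=2}^{4} C(4,i) p^i (1−p)^{4−i} with p = 0.96
C(4,2)·0.96^2·0.04^2 = 0.008847
C(4,3)·0.96^3·0.04^1 = 0.141558
C(4,4)·0.96^4·0.04^0 = 0.849347
Sum = 0.9998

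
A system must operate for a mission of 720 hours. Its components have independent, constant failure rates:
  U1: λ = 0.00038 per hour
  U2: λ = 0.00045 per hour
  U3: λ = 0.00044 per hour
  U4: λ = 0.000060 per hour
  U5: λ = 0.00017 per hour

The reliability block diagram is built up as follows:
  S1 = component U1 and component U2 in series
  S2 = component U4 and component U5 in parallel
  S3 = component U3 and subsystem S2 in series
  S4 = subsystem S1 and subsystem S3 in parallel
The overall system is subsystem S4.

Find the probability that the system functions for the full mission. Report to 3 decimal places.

0.876

R(U1) = exp(−0.00038 × 720) = 0.76064
R(U2) = exp(−0.00045 × 720) = 0.72325
R(U3) = exp(−0.00044 × 720) = 0.72848
R(U4) = exp(−0.000060 × 720) = 0.95772
R(U5) = exp(−0.00017 × 720) = 0.88479
Series (U1 and U2): 0.76064 × 0.72325 = 0.55013
Parallel (U4 and U5): 1 − (1 − 0.95772)(1 − 0.88479) = 0.99513
Series (U3 and [0.99513]): 0.72848 × 0.99513 = 0.72493
Parallel ([0.55013] and [0.72493]): 1 − (1 − 0.55013)(1 − 0.72493) = 0.876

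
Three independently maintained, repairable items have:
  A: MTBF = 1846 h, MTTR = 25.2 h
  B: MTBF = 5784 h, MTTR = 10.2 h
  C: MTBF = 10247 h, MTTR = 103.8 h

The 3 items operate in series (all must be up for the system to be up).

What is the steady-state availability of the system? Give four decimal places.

0.9749

A(A) = MTBF/(MTBF+MTTR) = 1846/(1846+25.2) = 0.986533
A(B) = MTBF/(MTBF+MTTR) = 5784/(5784+10.2) = 0.998240
A(C) = MTBF/(MTBF+MTTR) = 10247/(10247+103.8) = 0.989972
Series availability: 0.986533 × 0.998240 × 0.989972 = 0.9749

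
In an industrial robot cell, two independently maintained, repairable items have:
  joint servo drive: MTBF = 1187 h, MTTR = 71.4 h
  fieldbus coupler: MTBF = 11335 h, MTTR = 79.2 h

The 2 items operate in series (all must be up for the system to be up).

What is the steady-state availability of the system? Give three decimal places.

A(joint servo drive) = MTBF/(MTBF+MTTR) = 1187/(1187+71.4) = 0.943261
A(fieldbus coupler) = MTBF/(MTBF+MTTR) = 11335/(11335+79.2) = 0.993061
Series availability: 0.943261 × 0.993061 = 0.937

0.937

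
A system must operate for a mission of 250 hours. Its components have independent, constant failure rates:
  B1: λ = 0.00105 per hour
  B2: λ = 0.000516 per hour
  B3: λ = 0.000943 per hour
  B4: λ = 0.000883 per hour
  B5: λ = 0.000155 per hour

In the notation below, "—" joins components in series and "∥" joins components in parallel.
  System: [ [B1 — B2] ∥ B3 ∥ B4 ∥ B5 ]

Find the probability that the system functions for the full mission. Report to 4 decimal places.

0.9995

R(B1) = exp(−0.00105 × 250) = 0.769126
R(B2) = exp(−0.000516 × 250) = 0.878974
R(B3) = exp(−0.000943 × 250) = 0.789978
R(B4) = exp(−0.000883 × 250) = 0.801917
R(B5) = exp(−0.000155 × 250) = 0.961991
Series (B1 and B2): 0.769126 × 0.878974 = 0.676042
Parallel ([0.676042], B3, B4, and B5): 1 − (1 − 0.676042)(1 − 0.789978)(1 − 0.801917)(1 − 0.961991) = 0.9995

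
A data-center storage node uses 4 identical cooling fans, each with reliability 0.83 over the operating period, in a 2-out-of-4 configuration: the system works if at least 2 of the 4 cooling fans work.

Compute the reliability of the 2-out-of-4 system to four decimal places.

0.9829

R = Σ_{i=2}^{4} C(4,i) p^i (1−p)^{4−i} with p = 0.83
C(4,2)·0.83^2·0.17^2 = 0.119455
C(4,3)·0.83^3·0.17^1 = 0.388815
C(4,4)·0.83^4·0.17^0 = 0.474583
Sum = 0.9829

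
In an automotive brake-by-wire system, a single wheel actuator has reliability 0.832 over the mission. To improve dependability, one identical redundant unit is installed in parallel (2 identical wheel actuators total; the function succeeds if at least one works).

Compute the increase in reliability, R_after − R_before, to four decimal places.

R_before = 0.832
R_after = 1 − (1 − 0.832)^2 = 0.9718
ΔR = 0.9718 − 0.832 = 0.1398

0.1398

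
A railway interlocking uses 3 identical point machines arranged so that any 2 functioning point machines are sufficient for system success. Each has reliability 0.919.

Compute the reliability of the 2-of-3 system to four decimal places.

0.9814

R = Σ_{i=2}^{3} C(3,i) p^i (1−p)^{3−i} with p = 0.919
C(3,2)·0.919^2·0.081^1 = 0.205228
C(3,3)·0.919^3·0.081^0 = 0.776152
Sum = 0.9814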